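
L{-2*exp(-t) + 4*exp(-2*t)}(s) 4/(s + 2) - 2/(s + 1)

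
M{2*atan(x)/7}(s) -pi*sec(pi*s/2)/(7*s)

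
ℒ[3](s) 3/s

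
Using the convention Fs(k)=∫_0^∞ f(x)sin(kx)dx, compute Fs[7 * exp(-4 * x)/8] 7 * k/(8 * (k^2+16))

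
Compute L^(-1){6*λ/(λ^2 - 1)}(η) 6*cosh(η)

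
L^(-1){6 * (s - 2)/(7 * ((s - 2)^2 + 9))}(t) 6 * exp(2 * t) * cos(3 * t)/7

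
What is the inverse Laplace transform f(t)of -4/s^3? -2 * t^2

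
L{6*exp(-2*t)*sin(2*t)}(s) 12/((s + 2)^2 + 4)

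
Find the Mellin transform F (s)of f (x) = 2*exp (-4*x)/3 2^ (1 - 2*s)*gamma (s)/3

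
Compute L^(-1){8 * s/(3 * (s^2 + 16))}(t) 8 * cos(4 * t)/3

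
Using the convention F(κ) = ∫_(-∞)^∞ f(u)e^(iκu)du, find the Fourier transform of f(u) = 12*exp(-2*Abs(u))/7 48/(7*(κ^2 + 4))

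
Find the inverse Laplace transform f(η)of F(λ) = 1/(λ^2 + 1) sin(η)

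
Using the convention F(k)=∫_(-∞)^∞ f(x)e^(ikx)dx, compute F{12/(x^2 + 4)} 6*pi*exp(-2*Abs(k))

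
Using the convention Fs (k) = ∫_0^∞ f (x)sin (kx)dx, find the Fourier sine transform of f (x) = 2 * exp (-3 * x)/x 2 * atan (k/3)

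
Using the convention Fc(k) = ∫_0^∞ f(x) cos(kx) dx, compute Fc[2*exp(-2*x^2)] sqrt(2)*sqrt(pi)*exp(-k^2/8) /2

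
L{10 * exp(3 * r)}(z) 10/(z - 3)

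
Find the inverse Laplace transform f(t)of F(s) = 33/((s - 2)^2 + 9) 11 * exp(2 * t) * sin(3 * t)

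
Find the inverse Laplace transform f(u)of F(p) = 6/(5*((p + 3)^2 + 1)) 6*exp(-3*u)*sin(u)/5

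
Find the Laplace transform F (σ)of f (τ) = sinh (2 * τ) 2/ (σ^2-4)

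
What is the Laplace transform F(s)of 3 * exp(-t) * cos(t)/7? 3 * (s + 1)/(7 * ((s + 1)^2 + 1))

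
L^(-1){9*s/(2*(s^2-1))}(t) 9*cosh(t)/2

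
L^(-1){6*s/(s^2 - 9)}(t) 6*cosh(3*t)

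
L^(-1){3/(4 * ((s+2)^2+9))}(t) exp(-2 * t) * sin(3 * t)/4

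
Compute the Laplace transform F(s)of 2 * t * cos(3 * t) 2 * (s^2 - 9)/(s^2 + 9)^2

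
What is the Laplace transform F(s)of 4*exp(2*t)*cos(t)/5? 4*(s - 2)/(5*((s - 2)^2 + 1))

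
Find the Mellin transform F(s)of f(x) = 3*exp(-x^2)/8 3*gamma(s/2)/16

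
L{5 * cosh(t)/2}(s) 5 * s/(2 * (s^2-1))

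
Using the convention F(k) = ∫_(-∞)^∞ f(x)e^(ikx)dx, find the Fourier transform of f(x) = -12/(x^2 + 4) -6*pi*exp(-2*Abs(k))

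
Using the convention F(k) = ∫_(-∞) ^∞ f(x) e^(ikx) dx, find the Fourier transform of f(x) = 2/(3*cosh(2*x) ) pi/(3*cosh(pi*k/4) ) 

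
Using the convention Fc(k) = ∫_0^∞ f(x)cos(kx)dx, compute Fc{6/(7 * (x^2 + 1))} 3 * pi * exp(-k)/7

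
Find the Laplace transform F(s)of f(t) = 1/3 1/(3*s)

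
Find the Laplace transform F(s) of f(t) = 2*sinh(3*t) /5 6/(5*(s^2 - 9) ) 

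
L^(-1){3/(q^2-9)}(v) sinh(3 * v)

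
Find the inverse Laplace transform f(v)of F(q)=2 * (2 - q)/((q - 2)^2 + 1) -2 * exp(2 * v) * cos(v)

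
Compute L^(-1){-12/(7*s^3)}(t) -6*t^2/7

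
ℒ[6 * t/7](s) 6/(7 * s^2)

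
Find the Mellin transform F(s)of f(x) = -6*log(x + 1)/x 6*pi*csc(pi*s)/(s - 1)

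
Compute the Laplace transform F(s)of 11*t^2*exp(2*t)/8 11/(4*(s - 2)^3)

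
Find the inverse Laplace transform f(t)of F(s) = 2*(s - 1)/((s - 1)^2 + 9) 2*exp(t)*cos(3*t)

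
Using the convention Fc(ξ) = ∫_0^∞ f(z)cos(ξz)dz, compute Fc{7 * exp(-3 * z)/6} 7/(2 * (ξ^2 + 9))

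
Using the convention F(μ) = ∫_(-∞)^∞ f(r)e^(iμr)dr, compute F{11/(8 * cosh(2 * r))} 11 * pi/(16 * cosh(pi * μ/4))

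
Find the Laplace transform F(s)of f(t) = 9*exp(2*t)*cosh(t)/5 9*(s - 2)/(5*((s - 2)^2-1))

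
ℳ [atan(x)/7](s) -pi*sec(pi*s/2)/(14*s)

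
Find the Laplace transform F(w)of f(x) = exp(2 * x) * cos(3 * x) (w - 2)/((w - 2)^2 + 9)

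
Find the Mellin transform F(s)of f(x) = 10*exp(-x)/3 10*gamma(s)/3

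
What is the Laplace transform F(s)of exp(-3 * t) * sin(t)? 1/((s + 3)^2 + 1)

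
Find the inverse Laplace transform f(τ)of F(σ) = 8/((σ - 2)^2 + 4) 4 * exp(2 * τ) * sin(2 * τ)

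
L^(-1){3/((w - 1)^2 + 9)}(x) exp(x)*sin(3*x)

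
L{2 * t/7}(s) 2/(7 * s^2)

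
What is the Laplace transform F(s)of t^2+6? 6/s+2/s^3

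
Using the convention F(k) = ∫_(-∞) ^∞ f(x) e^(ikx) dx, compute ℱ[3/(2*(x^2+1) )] 3*pi*exp(-Abs(k) ) /2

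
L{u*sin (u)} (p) 2*p/ (p^2+1)^2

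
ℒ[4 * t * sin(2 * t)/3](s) 16 * s/(3 * (s^2 + 4)^2)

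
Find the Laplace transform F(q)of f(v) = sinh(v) 1/(q^2 - 1)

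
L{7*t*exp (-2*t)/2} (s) 7/ (2*(s+2)^2)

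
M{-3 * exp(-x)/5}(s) -3 * gamma(s)/5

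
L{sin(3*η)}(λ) 3/(λ^2 + 9)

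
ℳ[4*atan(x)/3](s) -2*pi*sec(pi*s/2)/(3*s)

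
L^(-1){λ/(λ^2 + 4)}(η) cos(2*η)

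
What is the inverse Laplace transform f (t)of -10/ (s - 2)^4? -5*t^3*exp (2*t)/3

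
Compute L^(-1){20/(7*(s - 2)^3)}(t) 10*t^2*exp(2*t)/7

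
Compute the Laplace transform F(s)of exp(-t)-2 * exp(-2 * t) 1/(s + 1)-2/(s + 2)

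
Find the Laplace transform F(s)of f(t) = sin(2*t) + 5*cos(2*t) 2/(s^2 + 4) + 5*s/(s^2 + 4)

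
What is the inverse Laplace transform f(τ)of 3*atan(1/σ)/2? 3*sin(τ)/(2*τ)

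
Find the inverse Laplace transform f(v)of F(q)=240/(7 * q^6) 2 * v^5/7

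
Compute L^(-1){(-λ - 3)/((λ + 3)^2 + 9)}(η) -exp(-3*η)*cos(3*η)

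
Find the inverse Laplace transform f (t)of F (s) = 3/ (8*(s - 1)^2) 3*t*exp (t)/8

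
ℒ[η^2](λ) 2/λ^3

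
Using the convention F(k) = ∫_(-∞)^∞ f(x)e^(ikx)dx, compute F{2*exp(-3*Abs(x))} 12/(k^2+9)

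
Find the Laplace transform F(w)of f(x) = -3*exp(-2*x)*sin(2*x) -6/((w+2)^2+4)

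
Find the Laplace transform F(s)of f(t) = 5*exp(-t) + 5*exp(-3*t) 5/(s + 3) + 5/(s + 1)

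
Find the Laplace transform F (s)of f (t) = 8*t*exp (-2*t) 8/ (s + 2)^2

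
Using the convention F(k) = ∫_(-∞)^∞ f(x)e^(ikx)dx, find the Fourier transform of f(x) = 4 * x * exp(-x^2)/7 2 * I * sqrt(pi) * k * exp(-k^2/4)/7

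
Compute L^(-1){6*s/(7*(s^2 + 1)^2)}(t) 3*t*sin(t)/7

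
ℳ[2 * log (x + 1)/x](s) -2 * pi * csc (pi * s)/ (s - 1)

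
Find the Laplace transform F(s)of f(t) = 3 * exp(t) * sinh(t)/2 3/(2 * s * (s - 2))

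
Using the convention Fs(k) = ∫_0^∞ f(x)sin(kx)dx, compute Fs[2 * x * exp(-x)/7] 4 * k/(7 * (k^2+1)^2)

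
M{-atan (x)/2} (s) pi*sec (pi*s/2)/ (4*s)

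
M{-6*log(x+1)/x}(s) 6*pi*csc(pi*s)/(s - 1)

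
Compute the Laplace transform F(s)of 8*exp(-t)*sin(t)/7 8/(7*((s + 1)^2 + 1))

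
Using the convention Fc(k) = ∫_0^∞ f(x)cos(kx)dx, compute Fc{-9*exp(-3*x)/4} -27/(4*k^2 + 36)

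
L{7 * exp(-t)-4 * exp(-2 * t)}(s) 7/(s + 1)-4/(s + 2)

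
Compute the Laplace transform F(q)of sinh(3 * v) 3/(q^2 - 9)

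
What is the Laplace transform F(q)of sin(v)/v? atan(1/q)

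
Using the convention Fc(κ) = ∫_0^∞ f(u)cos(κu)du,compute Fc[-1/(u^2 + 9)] -pi*exp(-3*κ)/6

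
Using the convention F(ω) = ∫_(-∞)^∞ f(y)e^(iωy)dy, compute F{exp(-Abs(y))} 2/(ω^2+1)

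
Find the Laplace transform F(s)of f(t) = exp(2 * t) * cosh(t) (s - 2)/((s - 2)^2-1)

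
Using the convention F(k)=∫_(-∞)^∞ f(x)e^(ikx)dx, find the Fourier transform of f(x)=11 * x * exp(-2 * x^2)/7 11 * sqrt(2) * I * sqrt(pi) * k * exp(-k^2/8)/56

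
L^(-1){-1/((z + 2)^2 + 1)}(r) -exp(-2*r)*sin(r)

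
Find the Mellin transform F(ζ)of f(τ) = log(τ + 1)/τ -pi * csc(pi * ζ)/(ζ - 1)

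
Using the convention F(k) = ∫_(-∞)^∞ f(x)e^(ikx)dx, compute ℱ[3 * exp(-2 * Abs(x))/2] 6/(k^2+4)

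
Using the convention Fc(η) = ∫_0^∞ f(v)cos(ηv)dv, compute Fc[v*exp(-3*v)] (9 - η^2)/(η^2 + 9)^2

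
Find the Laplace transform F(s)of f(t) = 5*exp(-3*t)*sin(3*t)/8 15/(8*((s + 3)^2 + 9))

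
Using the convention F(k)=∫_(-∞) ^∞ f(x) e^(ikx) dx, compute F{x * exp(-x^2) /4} I * sqrt(pi) * k * exp(-k^2/4) /8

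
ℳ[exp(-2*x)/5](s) gamma(s)/(5*2^s)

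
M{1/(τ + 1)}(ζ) pi * csc(pi * ζ)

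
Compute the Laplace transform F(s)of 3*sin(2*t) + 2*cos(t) 6/(s^2 + 4) + 2*s/(s^2 + 1)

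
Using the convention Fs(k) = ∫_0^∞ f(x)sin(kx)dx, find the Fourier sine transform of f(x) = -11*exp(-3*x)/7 -11*k/(7*k^2 + 63)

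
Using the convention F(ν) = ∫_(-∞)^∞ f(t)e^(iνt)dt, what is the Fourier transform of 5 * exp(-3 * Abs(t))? 30/(ν^2 + 9)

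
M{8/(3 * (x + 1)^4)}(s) 4 * gamma(s) * gamma(4 - s)/9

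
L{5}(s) 5/s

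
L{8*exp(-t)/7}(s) 8/(7*(s + 1))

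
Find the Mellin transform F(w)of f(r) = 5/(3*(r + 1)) 5*pi*csc(pi*w)/3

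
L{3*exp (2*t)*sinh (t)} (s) 3/ ( (s - 2)^2-1)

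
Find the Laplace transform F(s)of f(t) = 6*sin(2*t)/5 12/(5*(s^2 + 4))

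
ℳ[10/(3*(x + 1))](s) 10*pi*csc(pi*s)/3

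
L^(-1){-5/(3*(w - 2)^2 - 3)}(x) -5*exp(2*x)*sinh(x)/3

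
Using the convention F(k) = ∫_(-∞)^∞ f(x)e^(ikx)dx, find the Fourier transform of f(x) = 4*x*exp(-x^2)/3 2*I*sqrt(pi)*k*exp(-k^2/4)/3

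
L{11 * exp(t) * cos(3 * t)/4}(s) 11 * (s - 1)/(4 * ((s - 1)^2 + 9))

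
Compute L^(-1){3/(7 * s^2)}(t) 3 * t/7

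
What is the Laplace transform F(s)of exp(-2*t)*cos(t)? (s + 2)/((s + 2)^2 + 1)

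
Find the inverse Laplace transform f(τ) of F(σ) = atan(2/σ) sin(2*τ) /τ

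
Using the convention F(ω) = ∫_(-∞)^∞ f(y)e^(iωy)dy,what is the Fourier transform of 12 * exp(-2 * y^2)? 6 * sqrt(2) * sqrt(pi) * exp(-ω^2/8)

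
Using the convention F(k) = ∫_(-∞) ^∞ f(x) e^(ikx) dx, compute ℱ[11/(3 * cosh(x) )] 11 * pi/(3 * cosh(pi * k/2) ) 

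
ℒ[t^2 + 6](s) 6/s + 2/s^3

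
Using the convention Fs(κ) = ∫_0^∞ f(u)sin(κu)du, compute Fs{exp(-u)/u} atan(κ)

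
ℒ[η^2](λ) 2/λ^3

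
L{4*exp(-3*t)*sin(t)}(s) 4/((s + 3)^2 + 1)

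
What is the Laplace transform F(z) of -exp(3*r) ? -1/(z - 3) 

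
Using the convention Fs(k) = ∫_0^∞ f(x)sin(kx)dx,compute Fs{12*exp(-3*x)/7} 12*k/(7*(k^2 + 9))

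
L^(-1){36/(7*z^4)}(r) 6*r^3/7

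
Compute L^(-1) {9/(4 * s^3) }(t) 9 * t^2/8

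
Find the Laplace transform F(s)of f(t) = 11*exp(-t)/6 11/(6*(s + 1))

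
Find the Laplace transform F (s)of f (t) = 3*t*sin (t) 6*s/ (s^2 + 1)^2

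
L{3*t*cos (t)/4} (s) 3*(s^2 - 1)/ (4*(s^2 + 1)^2)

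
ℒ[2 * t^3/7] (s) 12/(7 * s^4)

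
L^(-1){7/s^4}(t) 7*t^3/6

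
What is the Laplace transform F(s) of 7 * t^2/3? 14/(3 * s^3) 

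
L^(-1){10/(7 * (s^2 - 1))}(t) 10 * sinh(t)/7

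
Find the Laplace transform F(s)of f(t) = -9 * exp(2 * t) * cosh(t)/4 9 * (2 - s)/(4 * ((s - 2)^2-1))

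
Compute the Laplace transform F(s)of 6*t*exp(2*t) 6/(s - 2)^2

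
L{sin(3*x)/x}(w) atan(3/w)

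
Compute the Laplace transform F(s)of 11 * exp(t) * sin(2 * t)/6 11/(3 * ((s - 1)^2 + 4))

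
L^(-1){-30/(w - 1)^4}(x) -5*x^3*exp(x)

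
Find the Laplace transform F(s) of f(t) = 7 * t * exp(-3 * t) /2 7/(2 * (s + 3) ^2) 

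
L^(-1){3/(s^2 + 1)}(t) 3 * sin(t)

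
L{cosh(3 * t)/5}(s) s/(5 * (s^2 - 9))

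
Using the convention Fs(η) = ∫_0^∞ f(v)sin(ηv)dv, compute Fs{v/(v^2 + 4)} pi*exp(-2*η)/2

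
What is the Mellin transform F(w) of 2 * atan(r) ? -pi * sec(pi * w/2) /w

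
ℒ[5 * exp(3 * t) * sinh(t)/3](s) 5/(3 * ((s - 3)^2 - 1))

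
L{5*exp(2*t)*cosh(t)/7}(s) 5*(s - 2)/(7*((s - 2)^2 - 1))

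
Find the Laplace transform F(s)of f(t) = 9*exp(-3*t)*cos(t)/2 9*(s + 3)/(2*((s + 3)^2 + 1))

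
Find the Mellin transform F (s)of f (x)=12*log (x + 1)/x -12*pi*csc (pi*s)/ (s - 1)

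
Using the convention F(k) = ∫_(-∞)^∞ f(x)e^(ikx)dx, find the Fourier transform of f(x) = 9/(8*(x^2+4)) 9*pi*exp(-2*Abs(k))/16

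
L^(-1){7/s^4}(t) 7 * t^3/6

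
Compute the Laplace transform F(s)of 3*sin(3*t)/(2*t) 3*atan(3/s)/2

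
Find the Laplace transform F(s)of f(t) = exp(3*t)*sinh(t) 1/((s - 3)^2 - 1)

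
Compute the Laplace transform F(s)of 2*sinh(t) 2/(s^2-1)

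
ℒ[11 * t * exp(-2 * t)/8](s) 11/(8 * (s+2)^2)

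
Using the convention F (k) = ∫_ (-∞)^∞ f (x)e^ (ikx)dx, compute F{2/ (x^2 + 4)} pi*exp (-2*Abs (k))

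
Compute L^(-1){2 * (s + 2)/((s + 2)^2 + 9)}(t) 2 * exp(-2 * t) * cos(3 * t)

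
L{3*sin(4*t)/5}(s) 12/(5*(s^2 + 16))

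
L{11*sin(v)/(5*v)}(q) 11*atan(1/q)/5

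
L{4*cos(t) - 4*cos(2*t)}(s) 4*s/(s^2 + 1) - 4*s/(s^2 + 4)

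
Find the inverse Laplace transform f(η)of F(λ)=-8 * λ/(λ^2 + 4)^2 -2 * η * sin(2 * η)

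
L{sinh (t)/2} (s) 1/ (2*(s^2-1))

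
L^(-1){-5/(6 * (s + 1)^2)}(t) -5 * t * exp(-t)/6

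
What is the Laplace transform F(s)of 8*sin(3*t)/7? 24/(7*(s^2+9))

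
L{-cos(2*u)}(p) -p/(p^2 + 4)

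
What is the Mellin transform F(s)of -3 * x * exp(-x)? -3 * gamma(s+1)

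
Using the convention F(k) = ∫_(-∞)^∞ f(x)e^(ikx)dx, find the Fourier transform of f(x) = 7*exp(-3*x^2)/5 7*sqrt(3)*sqrt(pi)*exp(-k^2/12)/15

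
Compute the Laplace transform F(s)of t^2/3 2/(3*s^3)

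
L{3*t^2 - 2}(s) 6/s^3 - 2/s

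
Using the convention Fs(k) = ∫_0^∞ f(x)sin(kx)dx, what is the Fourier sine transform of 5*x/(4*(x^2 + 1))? 5*pi*exp(-k)/8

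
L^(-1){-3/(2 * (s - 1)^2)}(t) -3 * t * exp(t)/2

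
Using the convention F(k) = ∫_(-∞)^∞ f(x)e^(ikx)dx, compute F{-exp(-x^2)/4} -sqrt(pi) * exp(-k^2/4)/4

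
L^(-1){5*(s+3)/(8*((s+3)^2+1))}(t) 5*exp(-3*t)*cos(t)/8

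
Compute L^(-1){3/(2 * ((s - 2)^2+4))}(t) 3 * exp(2 * t) * sin(2 * t)/4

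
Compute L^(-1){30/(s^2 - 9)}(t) 10*sinh(3*t)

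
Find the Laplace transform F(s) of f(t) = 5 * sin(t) 5/(s^2+1) 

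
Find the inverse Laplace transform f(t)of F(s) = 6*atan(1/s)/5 6*sin(t)/(5*t)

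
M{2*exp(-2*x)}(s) 2^(1 - s)*gamma(s)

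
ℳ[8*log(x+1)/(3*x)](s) -8*pi*csc(pi*s)/(3*s - 3)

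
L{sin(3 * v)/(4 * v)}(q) atan(3/q)/4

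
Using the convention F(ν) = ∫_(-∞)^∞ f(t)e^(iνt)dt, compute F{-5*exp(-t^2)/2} -5*sqrt(pi)*exp(-ν^2/4)/2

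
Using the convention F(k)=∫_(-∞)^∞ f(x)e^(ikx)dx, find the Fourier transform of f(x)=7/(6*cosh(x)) 7*pi/(6*cosh(pi*k/2))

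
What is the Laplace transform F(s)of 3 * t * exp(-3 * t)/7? 3/(7 * (s + 3)^2)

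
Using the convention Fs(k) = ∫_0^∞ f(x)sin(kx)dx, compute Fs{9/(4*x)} 9*pi/8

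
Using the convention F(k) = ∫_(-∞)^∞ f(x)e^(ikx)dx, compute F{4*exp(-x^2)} 4*sqrt(pi)*exp(-k^2/4)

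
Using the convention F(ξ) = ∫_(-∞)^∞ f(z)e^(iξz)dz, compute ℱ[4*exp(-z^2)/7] 4*sqrt(pi)*exp(-ξ^2/4)/7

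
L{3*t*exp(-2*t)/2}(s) 3/(2*(s + 2)^2)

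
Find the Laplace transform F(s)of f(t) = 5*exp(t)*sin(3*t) 15/((s - 1)^2+9)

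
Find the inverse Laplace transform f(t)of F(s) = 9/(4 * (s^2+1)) 9 * sin(t)/4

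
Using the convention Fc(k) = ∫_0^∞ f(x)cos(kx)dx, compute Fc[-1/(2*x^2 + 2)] -pi*exp(-k)/4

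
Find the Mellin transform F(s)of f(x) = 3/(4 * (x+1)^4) gamma(s) * gamma(4 - s)/8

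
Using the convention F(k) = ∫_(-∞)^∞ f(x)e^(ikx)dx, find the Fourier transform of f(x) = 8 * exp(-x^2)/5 8 * sqrt(pi) * exp(-k^2/4)/5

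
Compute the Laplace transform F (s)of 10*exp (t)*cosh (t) 10*(s - 1)/ (s*(s - 2))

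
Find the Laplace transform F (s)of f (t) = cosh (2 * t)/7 s/ (7 * (s^2 - 4))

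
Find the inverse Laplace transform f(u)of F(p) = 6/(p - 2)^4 u^3*exp(2*u)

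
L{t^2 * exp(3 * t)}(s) 2/(s - 3)^3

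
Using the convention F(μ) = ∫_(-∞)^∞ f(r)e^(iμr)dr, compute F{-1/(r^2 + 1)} -pi * exp(-Abs(μ))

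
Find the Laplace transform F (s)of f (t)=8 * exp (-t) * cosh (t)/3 8 * (s + 1)/ (3 * s * (s + 2))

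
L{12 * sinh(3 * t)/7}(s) 36/(7 * (s^2 - 9))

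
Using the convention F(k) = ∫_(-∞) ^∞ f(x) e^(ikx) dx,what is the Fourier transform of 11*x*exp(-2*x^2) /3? 11*sqrt(2)*I*sqrt(pi)*k*exp(-k^2/8) /24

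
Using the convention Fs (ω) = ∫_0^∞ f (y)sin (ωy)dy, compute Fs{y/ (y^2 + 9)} pi * exp (-3 * ω)/2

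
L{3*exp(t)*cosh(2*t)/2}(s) 3*(s - 1)/(2*((s - 1)^2 - 4))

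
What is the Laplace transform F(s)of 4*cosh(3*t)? 4*s/(s^2-9)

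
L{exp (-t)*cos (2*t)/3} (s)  (s + 1)/ (3*( (s + 1)^2 + 4))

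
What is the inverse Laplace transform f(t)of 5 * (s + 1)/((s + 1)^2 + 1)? 5 * exp(-t) * cos(t)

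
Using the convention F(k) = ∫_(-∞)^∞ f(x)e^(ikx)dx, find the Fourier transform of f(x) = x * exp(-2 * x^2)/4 sqrt(2) * I * sqrt(pi) * k * exp(-k^2/8)/32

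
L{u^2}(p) 2/p^3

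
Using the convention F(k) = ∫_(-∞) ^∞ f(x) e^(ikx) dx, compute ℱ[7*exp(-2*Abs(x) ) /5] 28/(5*(k^2 + 4) ) 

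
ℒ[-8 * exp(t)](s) -8/(s - 1)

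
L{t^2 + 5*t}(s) 5/s^2 + 2/s^3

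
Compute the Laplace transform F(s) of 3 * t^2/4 3/(2 * s^3) 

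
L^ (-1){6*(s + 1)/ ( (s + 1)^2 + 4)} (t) 6*exp (-t)*cos (2*t)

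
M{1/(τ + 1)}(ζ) pi*csc(pi*ζ)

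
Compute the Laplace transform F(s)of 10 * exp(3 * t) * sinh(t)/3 10/(3 * ((s - 3)^2 - 1))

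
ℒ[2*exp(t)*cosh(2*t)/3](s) 2*(s - 1)/(3*((s - 1)^2 - 4))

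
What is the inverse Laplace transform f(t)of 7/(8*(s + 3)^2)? 7*t*exp(-3*t)/8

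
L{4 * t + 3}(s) 3/s + 4/s^2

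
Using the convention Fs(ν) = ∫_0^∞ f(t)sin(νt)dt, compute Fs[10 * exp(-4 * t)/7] 10 * ν/(7 * (ν^2 + 16))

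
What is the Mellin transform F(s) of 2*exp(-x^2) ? gamma(s/2) 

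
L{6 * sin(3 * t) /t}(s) 6 * atan(3/s) 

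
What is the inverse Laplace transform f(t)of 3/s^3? 3*t^2/2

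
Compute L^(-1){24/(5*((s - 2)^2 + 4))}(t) 12*exp(2*t)*sin(2*t)/5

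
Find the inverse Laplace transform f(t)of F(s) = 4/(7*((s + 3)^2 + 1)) 4*exp(-3*t)*sin(t)/7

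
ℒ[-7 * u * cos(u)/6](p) 7 * (1 - p^2)/(6 * (p^2 + 1)^2)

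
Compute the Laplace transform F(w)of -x -1/w^2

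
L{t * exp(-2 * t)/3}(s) 1/(3 * (s + 2)^2)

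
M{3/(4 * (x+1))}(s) 3 * pi * csc(pi * s)/4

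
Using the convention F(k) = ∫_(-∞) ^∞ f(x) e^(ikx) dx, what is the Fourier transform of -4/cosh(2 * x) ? -2 * pi/cosh(pi * k/4) 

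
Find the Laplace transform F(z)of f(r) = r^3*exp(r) 6/(z - 1)^4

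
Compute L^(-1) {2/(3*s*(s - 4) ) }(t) exp(2*t)*sinh(2*t) /3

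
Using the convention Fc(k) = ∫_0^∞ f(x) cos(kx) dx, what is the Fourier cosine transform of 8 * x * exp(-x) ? 8 * (1 - k^2) /(k^2+1) ^2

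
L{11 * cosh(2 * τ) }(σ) 11 * σ/(σ^2 - 4) 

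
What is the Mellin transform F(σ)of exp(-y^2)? gamma(σ/2)/2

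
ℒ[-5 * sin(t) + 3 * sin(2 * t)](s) 6/(s^2 + 4) - 5/(s^2 + 1)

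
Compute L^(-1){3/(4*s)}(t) 3/4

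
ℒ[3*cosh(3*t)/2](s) 3*s/(2*(s^2 - 9))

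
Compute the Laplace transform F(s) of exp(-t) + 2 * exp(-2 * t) 2/(s + 2) + 1/(s + 1) 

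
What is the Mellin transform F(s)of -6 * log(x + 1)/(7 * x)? 6 * pi * csc(pi * s)/(7 * (s - 1))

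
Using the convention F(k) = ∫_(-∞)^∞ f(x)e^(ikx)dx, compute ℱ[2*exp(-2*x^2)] sqrt(2)*sqrt(pi)*exp(-k^2/8)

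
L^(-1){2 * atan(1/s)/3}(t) 2 * sin(t)/(3 * t)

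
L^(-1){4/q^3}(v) 2*v^2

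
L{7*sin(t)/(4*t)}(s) 7*atan(1/s)/4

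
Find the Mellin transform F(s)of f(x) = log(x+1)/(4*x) -pi*csc(pi*s)/(4*s - 4)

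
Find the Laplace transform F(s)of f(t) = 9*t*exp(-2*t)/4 9/(4*(s + 2)^2)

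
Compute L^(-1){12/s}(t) 12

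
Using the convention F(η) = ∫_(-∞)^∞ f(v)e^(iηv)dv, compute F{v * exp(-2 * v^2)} sqrt(2) * I * sqrt(pi) * η * exp(-η^2/8)/8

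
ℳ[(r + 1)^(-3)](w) pi * (w - 2) * (w - 1)/(2 * sin(pi * w))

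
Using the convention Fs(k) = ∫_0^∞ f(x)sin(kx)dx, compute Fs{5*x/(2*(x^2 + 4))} 5*pi*exp(-2*k)/4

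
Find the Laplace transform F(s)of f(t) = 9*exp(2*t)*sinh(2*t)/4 9/(2*s*(s - 4))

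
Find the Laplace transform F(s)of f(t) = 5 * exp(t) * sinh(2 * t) 10/((s - 1)^2 - 4)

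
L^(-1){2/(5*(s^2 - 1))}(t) 2*sinh(t)/5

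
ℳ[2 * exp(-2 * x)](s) 2^(1 - s) * gamma(s)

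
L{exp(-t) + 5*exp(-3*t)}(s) 1/(s + 1) + 5/(s + 3)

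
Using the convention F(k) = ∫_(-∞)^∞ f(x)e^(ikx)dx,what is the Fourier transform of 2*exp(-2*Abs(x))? 8/(k^2 + 4)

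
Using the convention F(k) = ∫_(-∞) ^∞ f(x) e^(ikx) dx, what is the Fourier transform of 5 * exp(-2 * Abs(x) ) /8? 5/(2 * (k^2 + 4) ) 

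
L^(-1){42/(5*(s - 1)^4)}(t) 7*t^3*exp(t)/5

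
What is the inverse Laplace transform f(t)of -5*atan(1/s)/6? -5*sin(t)/(6*t)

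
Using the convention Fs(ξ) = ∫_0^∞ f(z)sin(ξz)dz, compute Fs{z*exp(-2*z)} 4*ξ/(ξ^2+4)^2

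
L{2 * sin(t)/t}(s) 2 * atan(1/s)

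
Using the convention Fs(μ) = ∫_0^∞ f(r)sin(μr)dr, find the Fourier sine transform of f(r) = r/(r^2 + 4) pi * exp(-2 * μ)/2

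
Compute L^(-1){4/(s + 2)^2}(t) 4*t*exp(-2*t)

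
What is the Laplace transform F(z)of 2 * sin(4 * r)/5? 8/(5 * (z^2 + 16))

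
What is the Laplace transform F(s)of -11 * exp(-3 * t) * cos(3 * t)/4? 11 * (-s - 3)/(4 * ((s + 3)^2 + 9))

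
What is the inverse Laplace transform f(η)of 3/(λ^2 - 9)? sinh(3 * η)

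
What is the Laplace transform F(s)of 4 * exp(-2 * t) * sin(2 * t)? 8/((s + 2)^2 + 4)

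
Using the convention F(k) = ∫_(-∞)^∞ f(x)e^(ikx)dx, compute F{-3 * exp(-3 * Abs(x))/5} -18/(5 * k^2 + 45)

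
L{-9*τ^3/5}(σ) -54/(5*σ^4)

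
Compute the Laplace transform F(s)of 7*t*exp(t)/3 7/(3*(s - 1)^2)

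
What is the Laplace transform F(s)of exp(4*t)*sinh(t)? 1/((s - 4)^2 - 1)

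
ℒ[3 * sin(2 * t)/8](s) 3/(4 * (s^2+4))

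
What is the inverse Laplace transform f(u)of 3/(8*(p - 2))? 3*exp(2*u)/8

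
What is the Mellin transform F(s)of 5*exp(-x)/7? 5*gamma(s)/7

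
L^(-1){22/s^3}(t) 11*t^2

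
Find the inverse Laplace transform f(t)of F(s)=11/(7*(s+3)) 11*exp(-3*t)/7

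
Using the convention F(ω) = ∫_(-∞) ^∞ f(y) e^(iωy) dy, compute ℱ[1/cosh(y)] pi/cosh(pi*ω/2) 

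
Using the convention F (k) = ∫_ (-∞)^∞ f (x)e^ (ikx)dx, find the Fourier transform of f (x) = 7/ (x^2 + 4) 7*pi*exp (-2*Abs (k))/2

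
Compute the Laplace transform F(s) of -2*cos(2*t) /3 -2*s/(3*s^2 + 12) 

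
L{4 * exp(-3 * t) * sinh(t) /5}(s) 4/(5 * ((s + 3) ^2 - 1) ) 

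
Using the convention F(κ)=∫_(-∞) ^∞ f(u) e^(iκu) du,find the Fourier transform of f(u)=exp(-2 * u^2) sqrt(2) * sqrt(pi) * exp(-κ^2/8) /2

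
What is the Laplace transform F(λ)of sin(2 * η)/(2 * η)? atan(2/λ)/2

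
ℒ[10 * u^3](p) 60/p^4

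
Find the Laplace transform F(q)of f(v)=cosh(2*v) q/(q^2-4)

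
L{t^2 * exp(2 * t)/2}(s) (s - 2)^(-3)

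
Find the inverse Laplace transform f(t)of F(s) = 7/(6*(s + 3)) 7*exp(-3*t)/6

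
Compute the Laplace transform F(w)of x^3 6/w^4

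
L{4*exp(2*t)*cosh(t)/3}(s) 4*(s - 2)/(3*((s - 2)^2-1))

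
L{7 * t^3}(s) 42/s^4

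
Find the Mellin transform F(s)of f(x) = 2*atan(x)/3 -pi*sec(pi*s/2)/(3*s)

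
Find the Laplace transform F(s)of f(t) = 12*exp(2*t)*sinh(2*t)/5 24/(5*s*(s - 4))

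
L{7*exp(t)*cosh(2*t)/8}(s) 7*(s - 1)/(8*((s - 1)^2 - 4))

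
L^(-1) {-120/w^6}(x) -x^5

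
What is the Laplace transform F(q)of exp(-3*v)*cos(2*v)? (q+3)/((q+3)^2+4)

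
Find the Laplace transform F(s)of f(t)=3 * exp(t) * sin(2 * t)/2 3/((s - 1)^2 + 4)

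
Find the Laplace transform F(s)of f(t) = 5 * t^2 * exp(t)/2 5/(s - 1)^3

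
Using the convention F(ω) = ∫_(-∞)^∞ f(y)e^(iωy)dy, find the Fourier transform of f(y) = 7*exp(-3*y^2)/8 7*sqrt(3)*sqrt(pi)*exp(-ω^2/12)/24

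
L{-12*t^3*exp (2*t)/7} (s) -72/ (7*(s - 2)^4)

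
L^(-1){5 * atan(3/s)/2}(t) 5 * sin(3 * t)/(2 * t)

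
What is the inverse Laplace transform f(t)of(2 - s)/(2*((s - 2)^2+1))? -exp(2*t)*cos(t)/2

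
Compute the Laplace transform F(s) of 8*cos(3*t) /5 8*s/(5*(s^2 + 9) ) 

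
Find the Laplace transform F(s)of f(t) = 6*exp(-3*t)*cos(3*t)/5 6*(s+3)/(5*((s+3)^2+9))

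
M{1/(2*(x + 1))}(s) pi*csc(pi*s)/2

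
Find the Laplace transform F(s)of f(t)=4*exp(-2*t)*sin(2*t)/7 8/(7*((s + 2)^2 + 4))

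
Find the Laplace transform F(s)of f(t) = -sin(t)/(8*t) -atan(1/s)/8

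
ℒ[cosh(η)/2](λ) λ/(2*(λ^2 - 1))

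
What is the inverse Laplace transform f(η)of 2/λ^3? η^2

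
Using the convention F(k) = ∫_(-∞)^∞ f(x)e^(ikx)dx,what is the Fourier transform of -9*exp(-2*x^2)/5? -9*sqrt(2)*sqrt(pi)*exp(-k^2/8)/10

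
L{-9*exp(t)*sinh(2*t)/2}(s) -9/((s - 1)^2-4)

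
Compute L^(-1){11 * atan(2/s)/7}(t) 11 * sin(2 * t)/(7 * t)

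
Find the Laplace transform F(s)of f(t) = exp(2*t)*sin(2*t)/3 2/(3*((s - 2)^2 + 4))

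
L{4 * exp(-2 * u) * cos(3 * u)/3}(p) 4 * (p + 2)/(3 * ((p + 2)^2 + 9))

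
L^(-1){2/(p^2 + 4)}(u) sin(2*u)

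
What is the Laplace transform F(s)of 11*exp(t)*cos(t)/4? 11*(s - 1)/(4*((s - 1)^2 + 1))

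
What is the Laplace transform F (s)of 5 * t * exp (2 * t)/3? 5/ (3 * (s - 2)^2)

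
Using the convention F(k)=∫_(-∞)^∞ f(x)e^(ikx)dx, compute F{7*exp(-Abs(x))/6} 7/(3*(k^2 + 1))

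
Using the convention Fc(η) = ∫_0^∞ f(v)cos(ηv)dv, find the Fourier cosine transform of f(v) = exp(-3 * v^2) sqrt(3) * sqrt(pi) * exp(-η^2/12)/6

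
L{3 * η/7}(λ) 3/(7 * λ^2)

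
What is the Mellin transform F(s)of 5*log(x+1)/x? -5*pi*csc(pi*s)/(s - 1)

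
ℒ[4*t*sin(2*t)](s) 16*s/(s^2+4)^2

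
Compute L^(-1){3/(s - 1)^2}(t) 3*t*exp(t)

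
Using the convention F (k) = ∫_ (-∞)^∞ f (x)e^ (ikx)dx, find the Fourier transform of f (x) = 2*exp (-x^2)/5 2*sqrt (pi)*exp (-k^2/4)/5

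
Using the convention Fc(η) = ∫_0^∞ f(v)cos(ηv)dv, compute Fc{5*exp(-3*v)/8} 15/(8*(η^2 + 9))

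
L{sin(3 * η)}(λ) 3/(λ^2 + 9)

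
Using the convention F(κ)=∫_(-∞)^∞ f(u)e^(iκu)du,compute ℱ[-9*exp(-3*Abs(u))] -54/(κ^2 + 9)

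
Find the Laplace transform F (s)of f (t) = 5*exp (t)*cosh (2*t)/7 5*(s - 1)/ (7*( (s - 1)^2 - 4))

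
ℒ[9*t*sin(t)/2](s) 9*s/(s^2 + 1)^2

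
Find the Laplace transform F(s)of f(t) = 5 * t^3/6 5/s^4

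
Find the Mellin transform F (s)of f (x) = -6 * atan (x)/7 3 * pi * sec (pi * s/2)/ (7 * s)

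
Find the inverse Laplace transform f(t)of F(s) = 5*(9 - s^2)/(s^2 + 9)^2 -5*t*cos(3*t)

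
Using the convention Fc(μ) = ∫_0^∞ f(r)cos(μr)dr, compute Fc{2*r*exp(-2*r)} 2*(4 - μ^2)/(μ^2+4)^2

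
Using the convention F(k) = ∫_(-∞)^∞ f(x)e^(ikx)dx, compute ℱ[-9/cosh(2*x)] -9*pi/(2*cosh(pi*k/4))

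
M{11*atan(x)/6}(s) -11*pi*sec(pi*s/2)/(12*s)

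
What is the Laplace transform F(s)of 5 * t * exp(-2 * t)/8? 5/(8 * (s + 2)^2)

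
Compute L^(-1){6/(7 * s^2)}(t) 6 * t/7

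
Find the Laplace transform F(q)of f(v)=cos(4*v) q/(q^2 + 16)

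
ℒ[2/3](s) 2/(3*s)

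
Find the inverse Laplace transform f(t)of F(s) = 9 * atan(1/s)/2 9 * sin(t)/(2 * t)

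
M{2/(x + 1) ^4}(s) gamma(s)*gamma(4 - s) /3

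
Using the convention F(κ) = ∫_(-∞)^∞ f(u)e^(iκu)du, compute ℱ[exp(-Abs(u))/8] 1/(4*(κ^2 + 1))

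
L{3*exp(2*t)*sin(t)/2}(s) 3/(2*((s - 2)^2 + 1))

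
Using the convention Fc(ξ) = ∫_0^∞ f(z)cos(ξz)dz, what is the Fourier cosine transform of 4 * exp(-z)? 4/(ξ^2+1)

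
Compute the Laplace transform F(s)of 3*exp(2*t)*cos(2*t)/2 3*(s - 2)/(2*((s - 2)^2 + 4))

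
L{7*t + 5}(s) 7/s^2 + 5/s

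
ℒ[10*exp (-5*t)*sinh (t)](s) 10/ ( (s + 5)^2 - 1)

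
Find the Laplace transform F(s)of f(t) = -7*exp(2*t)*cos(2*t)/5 7*(2 - s)/(5*((s - 2)^2+4))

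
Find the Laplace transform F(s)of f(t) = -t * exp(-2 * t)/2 -1/(2 * (s + 2)^2)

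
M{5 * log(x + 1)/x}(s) -5 * pi * csc(pi * s)/(s - 1)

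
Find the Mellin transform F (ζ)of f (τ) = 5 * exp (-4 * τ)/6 5 * gamma (ζ)/ (6 * 2^ (2 * ζ))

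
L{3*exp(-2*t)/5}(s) 3/(5*(s + 2))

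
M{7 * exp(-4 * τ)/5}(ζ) 7 * gamma(ζ)/(5 * 4^ζ)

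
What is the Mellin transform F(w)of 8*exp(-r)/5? 8*gamma(w)/5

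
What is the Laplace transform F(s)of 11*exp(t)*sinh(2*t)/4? 11/(2*((s - 1)^2 - 4))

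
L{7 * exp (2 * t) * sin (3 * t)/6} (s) 7/ (2 * ( (s - 2)^2 + 9))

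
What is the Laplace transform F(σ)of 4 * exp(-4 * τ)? 4/(σ + 4)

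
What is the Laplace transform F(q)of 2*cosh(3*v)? 2*q/(q^2 - 9)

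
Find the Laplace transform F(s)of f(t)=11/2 11/(2*s)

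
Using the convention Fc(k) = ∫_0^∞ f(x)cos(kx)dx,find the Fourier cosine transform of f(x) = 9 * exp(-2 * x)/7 18/(7 * (k^2+4))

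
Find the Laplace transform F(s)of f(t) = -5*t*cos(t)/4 5*(1 - s^2)/(4*(s^2 + 1)^2)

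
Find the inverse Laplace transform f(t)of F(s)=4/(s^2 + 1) 4*sin(t)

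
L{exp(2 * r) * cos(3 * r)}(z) (z - 2)/((z - 2)^2 + 9)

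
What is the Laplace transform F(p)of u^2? 2/p^3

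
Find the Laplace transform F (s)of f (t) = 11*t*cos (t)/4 11*(s^2-1)/ (4*(s^2+1)^2)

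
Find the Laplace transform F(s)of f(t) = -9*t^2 -18/s^3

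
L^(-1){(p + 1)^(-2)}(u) u * exp(-u)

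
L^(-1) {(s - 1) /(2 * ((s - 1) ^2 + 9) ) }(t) exp(t) * cos(3 * t) /2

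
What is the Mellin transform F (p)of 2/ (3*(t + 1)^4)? gamma (p)*gamma (4 - p)/9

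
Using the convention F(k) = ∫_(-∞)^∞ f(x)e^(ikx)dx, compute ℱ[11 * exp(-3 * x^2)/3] 11 * sqrt(3) * sqrt(pi) * exp(-k^2/12)/9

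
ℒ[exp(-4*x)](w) 1/(w + 4)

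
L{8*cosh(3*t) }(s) 8*s/(s^2 - 9) 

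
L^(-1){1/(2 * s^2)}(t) t/2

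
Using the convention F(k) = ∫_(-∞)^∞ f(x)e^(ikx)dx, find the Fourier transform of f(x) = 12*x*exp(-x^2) 6*I*sqrt(pi)*k*exp(-k^2/4)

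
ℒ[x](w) w^(-2)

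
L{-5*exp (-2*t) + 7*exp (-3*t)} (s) 7/ (s + 3) - 5/ (s + 2)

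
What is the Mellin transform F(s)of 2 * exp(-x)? 2 * gamma(s)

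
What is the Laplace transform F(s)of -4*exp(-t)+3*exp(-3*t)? 3/(s+3) - 4/(s+1)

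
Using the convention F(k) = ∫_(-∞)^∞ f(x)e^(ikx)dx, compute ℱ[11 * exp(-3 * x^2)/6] 11 * sqrt(3) * sqrt(pi) * exp(-k^2/12)/18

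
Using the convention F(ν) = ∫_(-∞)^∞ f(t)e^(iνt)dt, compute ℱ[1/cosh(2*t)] pi/(2*cosh(pi*ν/4))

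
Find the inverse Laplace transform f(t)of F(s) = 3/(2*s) 3/2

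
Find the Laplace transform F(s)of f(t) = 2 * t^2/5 4/(5 * s^3)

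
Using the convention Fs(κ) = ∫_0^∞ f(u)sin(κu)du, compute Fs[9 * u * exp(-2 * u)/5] 36 * κ/(5 * (κ^2 + 4)^2)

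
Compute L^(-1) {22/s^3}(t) 11 * t^2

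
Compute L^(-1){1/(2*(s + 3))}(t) exp(-3*t)/2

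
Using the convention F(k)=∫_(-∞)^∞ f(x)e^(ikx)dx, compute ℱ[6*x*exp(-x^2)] 3*I*sqrt(pi)*k*exp(-k^2/4)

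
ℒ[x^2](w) 2/w^3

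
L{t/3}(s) 1/(3 * s^2)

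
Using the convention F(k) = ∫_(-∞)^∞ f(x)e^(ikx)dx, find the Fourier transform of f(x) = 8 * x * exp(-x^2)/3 4 * I * sqrt(pi) * k * exp(-k^2/4)/3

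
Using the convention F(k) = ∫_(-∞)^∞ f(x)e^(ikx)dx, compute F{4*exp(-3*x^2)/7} 4*sqrt(3)*sqrt(pi)*exp(-k^2/12)/21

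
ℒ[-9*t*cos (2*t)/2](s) 9*(4 - s^2)/ (2*(s^2+4)^2)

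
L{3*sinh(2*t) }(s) 6/(s^2 - 4) 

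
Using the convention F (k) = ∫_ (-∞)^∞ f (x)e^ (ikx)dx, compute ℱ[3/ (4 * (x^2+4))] 3 * pi * exp (-2 * Abs (k))/8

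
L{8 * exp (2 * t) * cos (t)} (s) 8 * (s - 2)/ ( (s - 2)^2 + 1)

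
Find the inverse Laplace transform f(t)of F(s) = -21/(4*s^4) -7*t^3/8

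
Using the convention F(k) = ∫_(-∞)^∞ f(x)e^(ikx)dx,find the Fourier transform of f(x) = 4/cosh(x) 4 * pi/cosh(pi * k/2)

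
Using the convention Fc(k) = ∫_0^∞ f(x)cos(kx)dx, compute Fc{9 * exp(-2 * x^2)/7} 9 * sqrt(2) * sqrt(pi) * exp(-k^2/8)/28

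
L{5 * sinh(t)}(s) 5/(s^2 - 1)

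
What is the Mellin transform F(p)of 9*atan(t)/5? -9*pi*sec(pi*p/2)/(10*p)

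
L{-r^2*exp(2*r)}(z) -2/(z - 2)^3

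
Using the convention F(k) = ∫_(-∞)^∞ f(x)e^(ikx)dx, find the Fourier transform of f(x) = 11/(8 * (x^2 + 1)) 11 * pi * exp(-Abs(k))/8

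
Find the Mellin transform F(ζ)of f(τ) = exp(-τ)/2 gamma(ζ)/2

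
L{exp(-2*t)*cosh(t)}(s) (s+2)/((s+2)^2 - 1)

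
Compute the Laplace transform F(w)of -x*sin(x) -2*w/(w^2 + 1)^2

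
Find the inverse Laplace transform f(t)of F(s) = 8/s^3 4 * t^2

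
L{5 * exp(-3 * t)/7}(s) 5/(7 * (s + 3))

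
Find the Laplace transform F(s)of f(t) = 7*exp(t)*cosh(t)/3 7*(s - 1)/(3*s*(s - 2))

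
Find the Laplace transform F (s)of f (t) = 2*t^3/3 4/s^4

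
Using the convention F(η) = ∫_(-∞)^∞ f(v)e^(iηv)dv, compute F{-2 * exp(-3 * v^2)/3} -2 * sqrt(3) * sqrt(pi) * exp(-η^2/12)/9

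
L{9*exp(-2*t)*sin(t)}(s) 9/((s + 2)^2 + 1)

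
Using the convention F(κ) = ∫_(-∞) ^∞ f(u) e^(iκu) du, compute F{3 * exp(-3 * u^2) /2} sqrt(3) * sqrt(pi) * exp(-κ^2/12) /2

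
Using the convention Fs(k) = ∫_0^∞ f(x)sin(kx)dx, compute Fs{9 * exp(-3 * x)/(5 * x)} 9 * atan(k/3)/5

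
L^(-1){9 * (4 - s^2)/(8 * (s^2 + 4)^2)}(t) -9 * t * cos(2 * t)/8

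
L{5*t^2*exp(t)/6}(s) 5/(3*(s - 1)^3)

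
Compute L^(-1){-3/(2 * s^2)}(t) -3 * t/2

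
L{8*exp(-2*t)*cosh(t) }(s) 8*(s + 2) /((s + 2) ^2-1) 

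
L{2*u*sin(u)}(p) 4*p/(p^2 + 1)^2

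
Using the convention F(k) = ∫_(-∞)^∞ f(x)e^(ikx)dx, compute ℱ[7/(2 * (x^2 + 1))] 7 * pi * exp(-Abs(k))/2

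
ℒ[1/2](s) 1/(2 * s)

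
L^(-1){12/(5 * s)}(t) 12/5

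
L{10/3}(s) 10/(3*s)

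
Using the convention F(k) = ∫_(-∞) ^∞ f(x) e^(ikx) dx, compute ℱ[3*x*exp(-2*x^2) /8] 3*sqrt(2)*I*sqrt(pi)*k*exp(-k^2/8) /64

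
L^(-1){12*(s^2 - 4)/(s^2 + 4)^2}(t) 12*t*cos(2*t)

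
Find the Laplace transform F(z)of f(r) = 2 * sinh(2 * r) 4/(z^2 - 4)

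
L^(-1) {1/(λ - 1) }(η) exp(η) 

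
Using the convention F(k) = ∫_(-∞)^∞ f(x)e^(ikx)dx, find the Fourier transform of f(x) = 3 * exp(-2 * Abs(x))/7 12/(7 * (k^2 + 4))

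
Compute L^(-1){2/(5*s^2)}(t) 2*t/5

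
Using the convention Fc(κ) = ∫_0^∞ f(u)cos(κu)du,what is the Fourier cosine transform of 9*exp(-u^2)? 9*sqrt(pi)*exp(-κ^2/4)/2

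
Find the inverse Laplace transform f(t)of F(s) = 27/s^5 9*t^4/8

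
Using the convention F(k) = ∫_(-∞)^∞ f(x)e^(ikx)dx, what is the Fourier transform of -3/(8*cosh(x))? -3*pi/(8*cosh(pi*k/2))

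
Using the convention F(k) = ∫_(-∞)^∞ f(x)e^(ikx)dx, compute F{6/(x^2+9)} 2 * pi * exp(-3 * Abs(k))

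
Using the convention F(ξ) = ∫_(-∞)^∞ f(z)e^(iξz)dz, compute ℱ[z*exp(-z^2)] I*sqrt(pi)*ξ*exp(-ξ^2/4)/2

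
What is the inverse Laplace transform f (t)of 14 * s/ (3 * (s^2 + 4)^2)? 7 * t * sin (2 * t)/6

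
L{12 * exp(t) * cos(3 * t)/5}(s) 12 * (s - 1)/(5 * ((s - 1)^2 + 9))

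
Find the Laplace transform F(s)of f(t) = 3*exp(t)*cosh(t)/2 3*(s - 1)/(2*s*(s - 2))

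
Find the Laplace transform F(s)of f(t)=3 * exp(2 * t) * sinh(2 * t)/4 3/(2 * s * (s - 4))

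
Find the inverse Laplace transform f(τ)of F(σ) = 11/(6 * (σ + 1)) 11 * exp(-τ)/6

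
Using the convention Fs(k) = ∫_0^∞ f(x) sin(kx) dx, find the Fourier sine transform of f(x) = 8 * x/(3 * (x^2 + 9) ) 4 * pi * exp(-3 * k) /3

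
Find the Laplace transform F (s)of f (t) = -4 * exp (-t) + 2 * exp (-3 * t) 2/ (s + 3)-4/ (s + 1)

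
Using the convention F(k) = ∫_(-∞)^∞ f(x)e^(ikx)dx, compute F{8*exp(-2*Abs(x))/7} 32/(7*(k^2 + 4))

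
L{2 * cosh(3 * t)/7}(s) 2 * s/(7 * (s^2 - 9))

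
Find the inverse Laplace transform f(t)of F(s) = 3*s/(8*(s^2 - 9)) 3*cosh(3*t)/8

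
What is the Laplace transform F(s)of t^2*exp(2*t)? 2/(s - 2)^3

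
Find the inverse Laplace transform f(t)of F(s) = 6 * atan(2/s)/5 6 * sin(2 * t)/(5 * t)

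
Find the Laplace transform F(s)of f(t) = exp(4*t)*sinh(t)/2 1/(2*((s - 4)^2 - 1))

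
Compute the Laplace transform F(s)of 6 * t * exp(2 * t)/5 6/(5 * (s - 2)^2)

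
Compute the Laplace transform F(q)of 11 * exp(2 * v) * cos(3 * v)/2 11 * (q - 2)/(2 * ((q - 2)^2 + 9))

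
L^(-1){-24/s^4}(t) -4*t^3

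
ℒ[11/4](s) 11/(4 * s) 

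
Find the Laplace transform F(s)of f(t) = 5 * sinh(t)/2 5/(2 * (s^2 - 1))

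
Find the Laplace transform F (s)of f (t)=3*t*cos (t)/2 3*(s^2 - 1)/ (2*(s^2 + 1)^2)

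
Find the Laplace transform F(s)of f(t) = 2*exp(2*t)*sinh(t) 2/((s - 2)^2-1)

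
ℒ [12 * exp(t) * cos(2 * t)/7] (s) 12 * (s - 1)/(7 * ((s - 1)^2 + 4))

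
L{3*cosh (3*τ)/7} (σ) 3*σ/ (7*(σ^2 - 9))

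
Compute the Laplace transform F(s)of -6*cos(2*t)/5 -6*s/(5*s^2 + 20)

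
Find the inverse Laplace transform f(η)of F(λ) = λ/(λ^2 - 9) cosh(3 * η)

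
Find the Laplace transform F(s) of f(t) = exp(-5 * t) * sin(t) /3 1/(3 * ((s + 5) ^2 + 1) ) 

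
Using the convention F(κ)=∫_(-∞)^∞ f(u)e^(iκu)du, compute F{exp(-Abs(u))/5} 2/(5*(κ^2 + 1))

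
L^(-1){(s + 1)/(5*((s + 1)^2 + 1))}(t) exp(-t)*cos(t)/5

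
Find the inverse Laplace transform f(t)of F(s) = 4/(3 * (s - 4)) 4 * exp(4 * t)/3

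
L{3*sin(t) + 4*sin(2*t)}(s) 3/(s^2 + 1) + 8/(s^2 + 4)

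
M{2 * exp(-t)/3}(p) 2 * gamma(p)/3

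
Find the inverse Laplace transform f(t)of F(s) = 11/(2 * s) 11/2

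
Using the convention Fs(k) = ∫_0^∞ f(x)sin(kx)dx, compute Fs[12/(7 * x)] 6 * pi/7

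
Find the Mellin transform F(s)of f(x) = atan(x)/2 -pi*sec(pi*s/2)/(4*s)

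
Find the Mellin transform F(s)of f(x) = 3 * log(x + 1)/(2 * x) -3 * pi * csc(pi * s)/(2 * s - 2)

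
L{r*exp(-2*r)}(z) (z+2)^(-2)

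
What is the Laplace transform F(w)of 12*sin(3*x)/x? 12*atan(3/w)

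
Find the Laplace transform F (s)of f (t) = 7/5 7/ (5 * s)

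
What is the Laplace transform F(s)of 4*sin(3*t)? 12/(s^2 + 9)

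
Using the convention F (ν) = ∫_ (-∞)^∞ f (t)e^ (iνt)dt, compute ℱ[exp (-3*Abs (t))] 6/ (ν^2 + 9)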